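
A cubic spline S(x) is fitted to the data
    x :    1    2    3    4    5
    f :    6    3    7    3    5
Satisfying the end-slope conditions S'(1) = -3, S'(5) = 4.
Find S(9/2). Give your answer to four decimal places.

3.1786

With m_i denoting the second derivative at x_i, h_i = 1, 1, 1, 1, and Δ_i = (y_(i+1) − y_i)/h_i = -3, 4, -4, 2:
  1·m_0 + 4·m_1 + 1·m_2 = 6(Δ_1 - Δ_0) = 42
  1·m_1 + 4·m_2 + 1·m_3 = 6(Δ_2 - Δ_1) = -48
  1·m_2 + 4·m_3 + 1·m_4 = 6(Δ_3 - Δ_2) = 36
Clamped end conditions give two more equations: 2h_0·m_0 + h_0·m_1 = 6(Δ_0 - S'(1)) = 0 and h_3·m_3 + 2h_3·m_4 = 6(S'(5) - Δ_3) = 12.
Hence m_0 = -62/7, m_1 = 124/7, m_2 = -20, m_3 = 100/7, m_4 = -8/7.
On [4, 5], S(x) = 3 - 18/7·(x - 4) + 50/7·(x - 4)² - 18/7·(x - 4)³.
With (x - 4) = 1/2: S(9/2) = 89/28.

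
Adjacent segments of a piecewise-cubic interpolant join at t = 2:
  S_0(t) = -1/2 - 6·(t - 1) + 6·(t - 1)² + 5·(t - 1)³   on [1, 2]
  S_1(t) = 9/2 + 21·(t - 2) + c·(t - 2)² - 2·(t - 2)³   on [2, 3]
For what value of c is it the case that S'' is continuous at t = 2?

21

S_0''(t) = 12 + 30·(t - 1), so S_0''(2) = 42. On the right, S_1''(2) = 2c, so c = 21.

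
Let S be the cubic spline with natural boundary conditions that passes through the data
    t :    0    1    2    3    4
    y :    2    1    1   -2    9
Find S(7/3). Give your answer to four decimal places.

Let M_i = S''(x_i). Step sizes h_i = 1, 1, 1, 1; slopes of the chords Δ_i = (y_(i+1) - y_i)/h_i = -1, 0, -3, 11.
  1·M_0 + 4·M_1 + 1·M_2 = 6(Δ_1 - Δ_0) = 6
  1·M_1 + 4·M_2 + 1·M_3 = 6(Δ_2 - Δ_1) = -18
  1·M_2 + 4·M_3 + 1·M_4 = 6(Δ_3 - Δ_2) = 84
Natural end conditions: M_0 = M_4 = 0.
Solving: M_0 = 0, M_1 = 123/28, M_2 = -81/7, M_3 = 669/28, M_4 = 0.
On [2, 3], S(t) = 1 - 25/8·(t - 2) - 81/14·(t - 2)² + 331/56·(t - 2)³.
With (t - 2) = 1/3: S(7/3) = -88/189.

-0.4656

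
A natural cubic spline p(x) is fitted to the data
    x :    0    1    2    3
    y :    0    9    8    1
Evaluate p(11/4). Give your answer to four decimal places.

With m_i denoting the second derivative at x_i, h_i = 1, 1, 1, and Δ_i = (y_(i+1) − y_i)/h_i = 9, -1, -7:
  1·m_0 + 4·m_1 + 1·m_2 = 6(Δ_1 - Δ_0) = -60
  1·m_1 + 4·m_2 + 1·m_3 = 6(Δ_2 - Δ_1) = -36
Natural end conditions: m_0 = m_3 = 0.
Forward elimination and back-substitution give m_0 = 0, m_1 = -68/5, m_2 = -28/5, m_3 = 0.
On [2, 3], p(x) = 8 - 77/15·(x - 2) - 14/5·(x - 2)² + 14/15·(x - 2)³.
With (x - 2) = 3/4: p(11/4) = 95/32.

2.9688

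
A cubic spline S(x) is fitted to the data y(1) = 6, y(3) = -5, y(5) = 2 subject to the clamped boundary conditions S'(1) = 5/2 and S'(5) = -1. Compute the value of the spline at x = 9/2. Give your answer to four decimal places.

1.0117

Write m_i for S''(x_i). With h_i = 2, 2 and divided differences Δ_i = -11/2, 7/2, the continuity of S' gives the tridiagonal system
  2·m_0 + 8·m_1 + 2·m_2 = 6(Δ_1 - Δ_0) = 54
Clamped end conditions give two more equations: 2h_0·m_0 + h_0·m_1 = 6(Δ_0 - S'(1)) = -48 and h_1·m_1 + 2h_1·m_2 = 6(S'(5) - Δ_1) = -27.
Hence m_0 = -157/8, m_1 = 61/4, m_2 = -115/8.
On [3, 5], S(x) = -5 - 15/8·(x - 3) + 61/8·(x - 3)² - 79/32·(x - 3)³.
With (x - 3) = 3/2: S(9/2) = 259/256.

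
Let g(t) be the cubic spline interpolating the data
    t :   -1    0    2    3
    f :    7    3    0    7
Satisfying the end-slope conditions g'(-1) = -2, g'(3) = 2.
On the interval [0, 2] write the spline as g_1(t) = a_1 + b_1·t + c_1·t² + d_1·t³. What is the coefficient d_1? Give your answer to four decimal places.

Let M_i = g''(x_i). Step sizes h_i = 1, 2, 1; slopes of the chords Δ_i = (y_(i+1) - y_i)/h_i = -4, -3/2, 7.
  1·M_0 + 6·M_1 + 2·M_2 = 6(Δ_1 - Δ_0) = 15
  2·M_1 + 6·M_2 + 1·M_3 = 6(Δ_2 - Δ_1) = 51
Clamped end conditions give two more equations: 2h_0·M_0 + h_0·M_1 = 6(Δ_0 - g'(-1)) = -12 and h_2·M_2 + 2h_2·M_3 = 6(g'(3) - Δ_2) = -30.
Solving: M_0 = -199/35, M_1 = -22/35, M_2 = 428/35, M_3 = -739/35.
On [0, 2], with g_1(t) = a_1 + b_1·t + c_1·t² + d_1·t³: c_1 = M_1/2 = -11/35, d_1 = (M_2 - M_1)/(6h_1) = 15/14, b_1 = Δ_1 - h_1(2M_1 + M_2)/6 = -361/70.

1.0714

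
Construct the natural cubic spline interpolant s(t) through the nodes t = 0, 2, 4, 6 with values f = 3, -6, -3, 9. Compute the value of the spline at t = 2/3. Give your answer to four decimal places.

-0.7704

Write M_i for s''(x_i). With h_i = 2, 2, 2 and divided differences Δ_i = -9/2, 3/2, 6, the continuity of s' gives the tridiagonal system
  2·M_0 + 8·M_1 + 2·M_2 = 6(Δ_1 - Δ_0) = 36
  2·M_1 + 8·M_2 + 2·M_3 = 6(Δ_2 - Δ_1) = 27
Natural end conditions: M_0 = M_3 = 0.
Solving the tridiagonal system: M_0 = 0, M_1 = 39/10, M_2 = 12/5, M_3 = 0.
On [0, 2], s(t) = 3 - 29/5·t + 0·t² + 13/40·t³.
With t = 2/3: s(2/3) = -104/135.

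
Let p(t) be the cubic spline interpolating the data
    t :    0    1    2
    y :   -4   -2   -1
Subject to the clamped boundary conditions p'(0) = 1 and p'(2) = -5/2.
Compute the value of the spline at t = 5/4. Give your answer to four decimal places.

-1.3574

Let M_i = p''(x_i). Step sizes h_i = 1, 1; slopes of the chords Δ_i = (y_(i+1) - y_i)/h_i = 2, 1.
  1·M_0 + 4·M_1 + 1·M_2 = 6(Δ_1 - Δ_0) = -6
Clamped end conditions give two more equations: 2h_0·M_0 + h_0·M_1 = 6(Δ_0 - p'(0)) = 6 and h_1·M_1 + 2h_1·M_2 = 6(p'(2) - Δ_1) = -21.
Solving the tridiagonal system: M_0 = 11/4, M_1 = 1/2, M_2 = -43/4.
On [1, 2], p(t) = -2 + 21/8·(t - 1) + 1/4·(t - 1)² - 15/8·(t - 1)³.
With (t - 1) = 1/4: p(5/4) = -695/512.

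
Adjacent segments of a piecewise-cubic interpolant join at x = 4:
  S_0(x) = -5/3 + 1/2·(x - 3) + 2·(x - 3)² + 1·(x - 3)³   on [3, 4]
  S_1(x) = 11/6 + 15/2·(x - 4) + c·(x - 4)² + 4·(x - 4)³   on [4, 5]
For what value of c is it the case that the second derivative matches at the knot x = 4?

5

S_0''(x) = 4 + 6·(x - 3), so S_0''(4) = 10. On the right, S_1''(4) = 2c, so c = 5.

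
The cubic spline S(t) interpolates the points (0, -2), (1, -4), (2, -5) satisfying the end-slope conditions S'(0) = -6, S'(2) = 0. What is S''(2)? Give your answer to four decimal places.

Let σ_i = S''(x_i). Step sizes h_i = 1, 1; slopes of the chords Δ_i = (y_(i+1) - y_i)/h_i = -2, -1.
  1·σ_0 + 4·σ_1 + 1·σ_2 = 6(Δ_1 - Δ_0) = 6
Clamped end conditions give two more equations: 2h_0·σ_0 + h_0·σ_1 = 6(Δ_0 - S'(0)) = 24 and h_1·σ_1 + 2h_1·σ_2 = 6(S'(2) - Δ_1) = 6.
Solving the tridiagonal system: σ_0 = 27/2, σ_1 = -3, σ_2 = 9/2.

4.5000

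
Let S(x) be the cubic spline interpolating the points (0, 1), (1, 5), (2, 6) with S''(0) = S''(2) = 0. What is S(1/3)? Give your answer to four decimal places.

With m_i denoting the second derivative at x_i, h_i = 1, 1, and Δ_i = (y_(i+1) − y_i)/h_i = 4, 1:
  1·m_0 + 4·m_1 + 1·m_2 = 6(Δ_1 - Δ_0) = -18
Natural end conditions: m_0 = m_2 = 0.
Solving the tridiagonal system: m_0 = 0, m_1 = -9/2, m_2 = 0.
On [0, 1], S(x) = 1 + 19/4·x + 0·x² - 3/4·x³.
With x = 1/3: S(1/3) = 23/9.

2.5556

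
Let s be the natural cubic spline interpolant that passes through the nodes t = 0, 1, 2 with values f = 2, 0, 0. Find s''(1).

3

Let M_i = s''(x_i). Step sizes h_i = 1, 1; slopes of the chords Δ_i = (y_(i+1) - y_i)/h_i = -2, 0.
  1·M_0 + 4·M_1 + 1·M_2 = 6(Δ_1 - Δ_0) = 12
Natural end conditions: M_0 = M_2 = 0.
Forward elimination and back-substitution give M_0 = 0, M_1 = 3, M_2 = 0.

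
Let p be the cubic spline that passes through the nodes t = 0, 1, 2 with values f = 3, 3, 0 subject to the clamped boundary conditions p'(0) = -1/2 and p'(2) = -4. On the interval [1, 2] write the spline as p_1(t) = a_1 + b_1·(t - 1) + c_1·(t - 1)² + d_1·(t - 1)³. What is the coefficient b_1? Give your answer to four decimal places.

-1.1250

Write m_i for p''(x_i). With h_i = 1, 1 and divided differences Δ_i = 0, -3, the continuity of p' gives the tridiagonal system
  1·m_0 + 4·m_1 + 1·m_2 = 6(Δ_1 - Δ_0) = -18
Clamped end conditions give two more equations: 2h_0·m_0 + h_0·m_1 = 6(Δ_0 - p'(0)) = 3 and h_1·m_1 + 2h_1·m_2 = 6(p'(2) - Δ_1) = -6.
Solving the tridiagonal system: m_0 = 17/4, m_1 = -11/2, m_2 = -1/4.
On [1, 2], with p_1(t) = a_1 + b_1·(t - 1) + c_1·(t - 1)² + d_1·(t - 1)³: c_1 = m_1/2 = -11/4, d_1 = (m_2 - m_1)/(6h_1) = 7/8, b_1 = Δ_1 - h_1(2m_1 + m_2)/6 = -9/8.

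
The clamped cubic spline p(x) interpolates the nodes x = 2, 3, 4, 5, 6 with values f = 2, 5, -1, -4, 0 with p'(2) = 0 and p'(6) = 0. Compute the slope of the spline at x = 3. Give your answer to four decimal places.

-0.4286

With σ_i denoting the second derivative at x_i, h_i = 1, 1, 1, 1, and Δ_i = (y_(i+1) − y_i)/h_i = 3, -6, -3, 4:
  1·σ_0 + 4·σ_1 + 1·σ_2 = 6(Δ_1 - Δ_0) = -54
  1·σ_1 + 4·σ_2 + 1·σ_3 = 6(Δ_2 - Δ_1) = 18
  1·σ_2 + 4·σ_3 + 1·σ_4 = 6(Δ_3 - Δ_2) = 42
Clamped end conditions give two more equations: 2h_0·σ_0 + h_0·σ_1 = 6(Δ_0 - p'(2)) = 18 and h_3·σ_3 + 2h_3·σ_4 = 6(p'(6) - Δ_3) = -24.
Forward elimination and back-substitution give σ_0 = 132/7, σ_1 = -138/7, σ_2 = 6, σ_3 = 96/7, σ_4 = -132/7.
On [3, 4], p'(x) = b_1 + 2c_1·(x - 3) + 3d_1·(x - 3)² with b_1 = Δ_1 - h_1(2σ_1 + σ_2)/6 = -3/7, c_1 = σ_1/2 = -69/7, d_1 = (σ_2 - σ_1)/(6h_1) = 30/7. So p'(3) = -3/7.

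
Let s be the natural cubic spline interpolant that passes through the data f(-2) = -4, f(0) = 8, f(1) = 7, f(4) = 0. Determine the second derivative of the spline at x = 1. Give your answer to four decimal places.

With m_i denoting the second derivative at x_i, h_i = 2, 1, 3, and Δ_i = (y_(i+1) − y_i)/h_i = 6, -1, -7/3:
  2·m_0 + 6·m_1 + 1·m_2 = 6(Δ_1 - Δ_0) = -42
  1·m_1 + 8·m_2 + 3·m_3 = 6(Δ_2 - Δ_1) = -8
Natural end conditions: m_0 = m_3 = 0.
Hence m_0 = 0, m_1 = -328/47, m_2 = -6/47, m_3 = 0.

-0.1277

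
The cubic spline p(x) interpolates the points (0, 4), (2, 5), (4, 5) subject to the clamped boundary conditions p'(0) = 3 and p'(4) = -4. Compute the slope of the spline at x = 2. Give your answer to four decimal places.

Put M_i = p'' at the i-th knot. Here h = (2, 2) and Δ = (1/2, 0), so the interior equations h_(i-1)·M_(i-1) + 2(h_(i-1)+h_i)·M_i + h_i·M_(i+1) = 6(Δ_i − Δ_(i-1)) read
  2·M_0 + 8·M_1 + 2·M_2 = 6(Δ_1 - Δ_0) = -3
Clamped end conditions give two more equations: 2h_0·M_0 + h_0·M_1 = 6(Δ_0 - p'(0)) = -15 and h_1·M_1 + 2h_1·M_2 = 6(p'(4) - Δ_1) = -24.
Solving: M_0 = -41/8, M_1 = 11/4, M_2 = -59/8.
On [2, 4], p'(x) = b_1 + 2c_1·(x - 2) + 3d_1·(x - 2)² with b_1 = Δ_1 - h_1(2M_1 + M_2)/6 = 5/8, c_1 = M_1/2 = 11/8, d_1 = (M_2 - M_1)/(6h_1) = -27/32. So p'(2) = 5/8.

0.6250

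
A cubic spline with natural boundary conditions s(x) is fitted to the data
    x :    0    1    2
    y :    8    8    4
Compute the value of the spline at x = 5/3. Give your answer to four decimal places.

Write m_i for s''(x_i). With h_i = 1, 1 and divided differences Δ_i = 0, -4, the continuity of s' gives the tridiagonal system
  1·m_0 + 4·m_1 + 1·m_2 = 6(Δ_1 - Δ_0) = -24
Natural end conditions: m_0 = m_2 = 0.
Solving: m_0 = 0, m_1 = -6, m_2 = 0.
On [1, 2], s(x) = 8 - 2·(x - 1) - 3·(x - 1)² + 1·(x - 1)³.
With (x - 1) = 2/3: s(5/3) = 152/27.

5.6296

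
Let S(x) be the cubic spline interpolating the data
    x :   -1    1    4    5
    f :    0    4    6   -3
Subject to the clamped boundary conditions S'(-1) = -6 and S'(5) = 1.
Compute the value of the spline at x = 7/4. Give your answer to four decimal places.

With σ_i denoting the second derivative at x_i, h_i = 2, 3, 1, and Δ_i = (y_(i+1) − y_i)/h_i = 2, 2/3, -9:
  2·σ_0 + 10·σ_1 + 3·σ_2 = 6(Δ_1 - Δ_0) = -8
  3·σ_1 + 8·σ_2 + 1·σ_3 = 6(Δ_2 - Δ_1) = -58
Clamped end conditions give two more equations: 2h_0·σ_0 + h_0·σ_1 = 6(Δ_0 - S'(-1)) = 48 and h_2·σ_2 + 2h_2·σ_3 = 6(S'(5) - Δ_2) = 60.
Hence σ_0 = 460/39, σ_1 = 16/39, σ_2 = -464/39, σ_3 = 1402/39.
On [1, 4], S(x) = 4 + 242/39·(x - 1) + 8/39·(x - 1)² - 80/117·(x - 1)³.
With (x - 1) = 3/4: S(7/4) = 441/52.

8.4808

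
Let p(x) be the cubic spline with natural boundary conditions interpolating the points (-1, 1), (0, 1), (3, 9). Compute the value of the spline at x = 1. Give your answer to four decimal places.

2.5556

Write M_i for p''(x_i). With h_i = 1, 3 and divided differences Δ_i = 0, 8/3, the continuity of p' gives the tridiagonal system
  1·M_0 + 8·M_1 + 3·M_2 = 6(Δ_1 - Δ_0) = 16
Natural end conditions: M_0 = M_2 = 0.
Solving: M_0 = 0, M_1 = 2, M_2 = 0.
On [0, 3], p(x) = 1 + 2/3·x + 1·x² - 1/9·x³.
With x = 1: p(1) = 23/9.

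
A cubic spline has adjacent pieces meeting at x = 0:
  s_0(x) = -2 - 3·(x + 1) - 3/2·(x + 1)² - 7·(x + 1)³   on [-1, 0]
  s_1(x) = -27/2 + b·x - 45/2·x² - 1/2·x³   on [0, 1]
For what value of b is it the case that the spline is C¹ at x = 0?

-27

s_0'(x) = -3 - 3·(x + 1) - 21·(x + 1)², so s_0'(0) = -27. On the right, s_1'(0) = b, so b = -27.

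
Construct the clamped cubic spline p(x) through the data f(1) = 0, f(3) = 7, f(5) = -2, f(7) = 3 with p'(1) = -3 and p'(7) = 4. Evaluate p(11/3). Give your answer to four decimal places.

5.2593

Write M_i for p''(x_i). With h_i = 2, 2, 2 and divided differences Δ_i = 7/2, -9/2, 5/2, the continuity of p' gives the tridiagonal system
  2·M_0 + 8·M_1 + 2·M_2 = 6(Δ_1 - Δ_0) = -48
  2·M_1 + 8·M_2 + 2·M_3 = 6(Δ_2 - Δ_1) = 42
Clamped end conditions give two more equations: 2h_0·M_0 + h_0·M_1 = 6(Δ_0 - p'(1)) = 39 and h_2·M_2 + 2h_2·M_3 = 6(p'(7) - Δ_2) = 9.
Forward elimination and back-substitution give M_0 = 95/6, M_1 = -73/6, M_2 = 53/6, M_3 = -13/6.
On [3, 5], p(x) = 7 + 2/3·(x - 3) - 73/12·(x - 3)² + 7/4·(x - 3)³.
With (x - 3) = 2/3: p(11/3) = 142/27.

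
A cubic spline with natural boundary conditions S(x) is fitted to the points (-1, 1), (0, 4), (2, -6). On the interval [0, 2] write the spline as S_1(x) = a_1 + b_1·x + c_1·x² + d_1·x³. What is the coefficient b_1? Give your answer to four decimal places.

Put m_i = S'' at the i-th knot. Here h = (1, 2) and Δ = (3, -5), so the interior equations h_(i-1)·m_(i-1) + 2(h_(i-1)+h_i)·m_i + h_i·m_(i+1) = 6(Δ_i − Δ_(i-1)) read
  1·m_0 + 6·m_1 + 2·m_2 = 6(Δ_1 - Δ_0) = -48
Natural end conditions: m_0 = m_2 = 0.
Hence m_0 = 0, m_1 = -8, m_2 = 0.
On [0, 2], with S_1(x) = a_1 + b_1·x + c_1·x² + d_1·x³: c_1 = m_1/2 = -4, d_1 = (m_2 - m_1)/(6h_1) = 2/3, b_1 = Δ_1 - h_1(2m_1 + m_2)/6 = 1/3.

0.3333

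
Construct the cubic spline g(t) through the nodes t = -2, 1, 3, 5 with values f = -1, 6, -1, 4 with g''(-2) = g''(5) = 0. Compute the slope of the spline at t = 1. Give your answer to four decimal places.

-2.2982

With M_i denoting the second derivative at x_i, h_i = 3, 2, 2, and Δ_i = (y_(i+1) − y_i)/h_i = 7/3, -7/2, 5/2:
  3·M_0 + 10·M_1 + 2·M_2 = 6(Δ_1 - Δ_0) = -35
  2·M_1 + 8·M_2 + 2·M_3 = 6(Δ_2 - Δ_1) = 36
Natural end conditions: M_0 = M_3 = 0.
Forward elimination and back-substitution give M_0 = 0, M_1 = -88/19, M_2 = 215/38, M_3 = 0.
On [1, 3], g'(t) = b_1 + 2c_1·(t - 1) + 3d_1·(t - 1)² with b_1 = Δ_1 - h_1(2M_1 + M_2)/6 = -131/57, c_1 = M_1/2 = -44/19, d_1 = (M_2 - M_1)/(6h_1) = 391/456. So g'(1) = -131/57.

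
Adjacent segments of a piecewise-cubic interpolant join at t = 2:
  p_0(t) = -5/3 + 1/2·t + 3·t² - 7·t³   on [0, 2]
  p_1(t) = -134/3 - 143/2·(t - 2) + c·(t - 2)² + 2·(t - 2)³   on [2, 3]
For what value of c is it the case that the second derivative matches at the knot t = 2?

-39

p_0''(t) = 6 - 42·t, so p_0''(2) = -78. On the right, p_1''(2) = 2c, so c = -39.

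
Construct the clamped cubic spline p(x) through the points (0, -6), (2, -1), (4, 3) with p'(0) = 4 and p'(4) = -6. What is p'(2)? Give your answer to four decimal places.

With m_i denoting the second derivative at x_i, h_i = 2, 2, and Δ_i = (y_(i+1) − y_i)/h_i = 5/2, 2:
  2·m_0 + 8·m_1 + 2·m_2 = 6(Δ_1 - Δ_0) = -3
Clamped end conditions give two more equations: 2h_0·m_0 + h_0·m_1 = 6(Δ_0 - p'(0)) = -9 and h_1·m_1 + 2h_1·m_2 = 6(p'(4) - Δ_1) = -48.
Solving the tridiagonal system: m_0 = -35/8, m_1 = 17/4, m_2 = -113/8.
On [2, 4], p'(x) = b_1 + 2c_1·(x - 2) + 3d_1·(x - 2)² with b_1 = Δ_1 - h_1(2m_1 + m_2)/6 = 31/8, c_1 = m_1/2 = 17/8, d_1 = (m_2 - m_1)/(6h_1) = -49/32. So p'(2) = 31/8.

3.8750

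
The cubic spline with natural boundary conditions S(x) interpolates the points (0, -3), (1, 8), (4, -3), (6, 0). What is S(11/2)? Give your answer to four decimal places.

-1.8768

Let m_i = S''(x_i). Step sizes h_i = 1, 3, 2; slopes of the chords Δ_i = (y_(i+1) - y_i)/h_i = 11, -11/3, 3/2.
  1·m_0 + 8·m_1 + 3·m_2 = 6(Δ_1 - Δ_0) = -88
  3·m_1 + 10·m_2 + 2·m_3 = 6(Δ_2 - Δ_1) = 31
Natural end conditions: m_0 = m_3 = 0.
Solving the tridiagonal system: m_0 = 0, m_1 = -973/71, m_2 = 512/71, m_3 = 0.
On [4, 6], S(x) = -3 - 1409/426·(x - 4) + 256/71·(x - 4)² - 128/213·(x - 4)³.
With (x - 4) = 3/2: S(11/2) = -533/284.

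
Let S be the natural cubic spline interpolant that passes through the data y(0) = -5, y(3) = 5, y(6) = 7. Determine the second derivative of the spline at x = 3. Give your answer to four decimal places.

-1.3333

With M_i denoting the second derivative at x_i, h_i = 3, 3, and Δ_i = (y_(i+1) − y_i)/h_i = 10/3, 2/3:
  3·M_0 + 12·M_1 + 3·M_2 = 6(Δ_1 - Δ_0) = -16
Natural end conditions: M_0 = M_2 = 0.
Solving the tridiagonal system: M_0 = 0, M_1 = -4/3, M_2 = 0.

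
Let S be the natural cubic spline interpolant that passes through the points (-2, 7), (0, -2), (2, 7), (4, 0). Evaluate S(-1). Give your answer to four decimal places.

With σ_i denoting the second derivative at x_i, h_i = 2, 2, 2, and Δ_i = (y_(i+1) − y_i)/h_i = -9/2, 9/2, -7/2:
  2·σ_0 + 8·σ_1 + 2·σ_2 = 6(Δ_1 - Δ_0) = 54
  2·σ_1 + 8·σ_2 + 2·σ_3 = 6(Δ_2 - Δ_1) = -48
Natural end conditions: σ_0 = σ_3 = 0.
Solving the tridiagonal system: σ_0 = 0, σ_1 = 44/5, σ_2 = -41/5, σ_3 = 0.
On [-2, 0], S(x) = 7 - 223/30·(x + 2) + 0·(x + 2)² + 11/15·(x + 2)³.
With (x + 2) = 1: S(-1) = 3/10.

0.3000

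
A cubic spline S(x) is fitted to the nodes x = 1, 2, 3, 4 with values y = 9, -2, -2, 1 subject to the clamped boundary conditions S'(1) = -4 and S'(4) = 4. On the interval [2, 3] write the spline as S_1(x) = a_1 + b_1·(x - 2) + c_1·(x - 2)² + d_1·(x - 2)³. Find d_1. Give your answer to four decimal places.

With M_i denoting the second derivative at x_i, h_i = 1, 1, 1, and Δ_i = (y_(i+1) − y_i)/h_i = -11, 0, 3:
  1·M_0 + 4·M_1 + 1·M_2 = 6(Δ_1 - Δ_0) = 66
  1·M_1 + 4·M_2 + 1·M_3 = 6(Δ_2 - Δ_1) = 18
Clamped end conditions give two more equations: 2h_0·M_0 + h_0·M_1 = 6(Δ_0 - S'(1)) = -42 and h_2·M_2 + 2h_2·M_3 = 6(S'(4) - Δ_2) = 6.
Forward elimination and back-substitution give M_0 = -508/15, M_1 = 386/15, M_2 = -46/15, M_3 = 68/15.
On [2, 3], with S_1(x) = a_1 + b_1·(x - 2) + c_1·(x - 2)² + d_1·(x - 2)³: c_1 = M_1/2 = 193/15, d_1 = (M_2 - M_1)/(6h_1) = -24/5, b_1 = Δ_1 - h_1(2M_1 + M_2)/6 = -121/15.

-4.8000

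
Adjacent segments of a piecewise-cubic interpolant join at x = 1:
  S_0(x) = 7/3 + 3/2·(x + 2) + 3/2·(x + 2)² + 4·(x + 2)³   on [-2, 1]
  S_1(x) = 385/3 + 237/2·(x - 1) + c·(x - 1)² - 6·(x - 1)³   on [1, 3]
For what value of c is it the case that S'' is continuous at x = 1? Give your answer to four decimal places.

S_0''(x) = 3 + 24·(x + 2), so S_0''(1) = 75. On the right, S_1''(1) = 2c, so c = 75/2.

37.5000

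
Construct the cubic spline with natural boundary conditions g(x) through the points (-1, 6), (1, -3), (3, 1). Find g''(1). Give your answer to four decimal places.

4.8750

Put M_i = g'' at the i-th knot. Here h = (2, 2) and Δ = (-9/2, 2), so the interior equations h_(i-1)·M_(i-1) + 2(h_(i-1)+h_i)·M_i + h_i·M_(i+1) = 6(Δ_i − Δ_(i-1)) read
  2·M_0 + 8·M_1 + 2·M_2 = 6(Δ_1 - Δ_0) = 39
Natural end conditions: M_0 = M_2 = 0.
Solving: M_0 = 0, M_1 = 39/8, M_2 = 0.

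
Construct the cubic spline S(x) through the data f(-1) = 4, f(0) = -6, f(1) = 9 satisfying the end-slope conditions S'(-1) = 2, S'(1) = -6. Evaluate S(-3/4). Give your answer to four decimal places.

Let M_i = S''(x_i). Step sizes h_i = 1, 1; slopes of the chords Δ_i = (y_(i+1) - y_i)/h_i = -10, 15.
  1·M_0 + 4·M_1 + 1·M_2 = 6(Δ_1 - Δ_0) = 150
Clamped end conditions give two more equations: 2h_0·M_0 + h_0·M_1 = 6(Δ_0 - S'(-1)) = -72 and h_1·M_1 + 2h_1·M_2 = 6(S'(1) - Δ_1) = -126.
Hence M_0 = -155/2, M_1 = 83, M_2 = -209/2.
On [-1, 0], S(x) = 4 + 2·(x + 1) - 155/4·(x + 1)² + 107/4·(x + 1)³.
With (x + 1) = 1/4: S(-3/4) = 639/256.

2.4961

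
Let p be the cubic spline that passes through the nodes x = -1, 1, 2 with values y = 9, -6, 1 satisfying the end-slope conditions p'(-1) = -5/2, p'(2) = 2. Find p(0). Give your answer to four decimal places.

0.1250

Write m_i for p''(x_i). With h_i = 2, 1 and divided differences Δ_i = -15/2, 7, the continuity of p' gives the tridiagonal system
  2·m_0 + 6·m_1 + 1·m_2 = 6(Δ_1 - Δ_0) = 87
Clamped end conditions give two more equations: 2h_0·m_0 + h_0·m_1 = 6(Δ_0 - p'(-1)) = -30 and h_1·m_1 + 2h_1·m_2 = 6(p'(2) - Δ_1) = -30.
Forward elimination and back-substitution give m_0 = -41/2, m_1 = 26, m_2 = -28.
On [-1, 1], p(x) = 9 - 5/2·(x + 1) - 41/4·(x + 1)² + 31/8·(x + 1)³.
With (x + 1) = 1: p(0) = 1/8.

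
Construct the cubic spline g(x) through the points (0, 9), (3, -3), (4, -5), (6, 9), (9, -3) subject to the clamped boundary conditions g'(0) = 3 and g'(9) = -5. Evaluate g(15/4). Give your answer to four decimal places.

Put m_i = g'' at the i-th knot. Here h = (3, 1, 2, 3) and Δ = (-4, -2, 7, -4), so the interior equations h_(i-1)·m_(i-1) + 2(h_(i-1)+h_i)·m_i + h_i·m_(i+1) = 6(Δ_i − Δ_(i-1)) read
  3·m_0 + 8·m_1 + 1·m_2 = 6(Δ_1 - Δ_0) = 12
  1·m_1 + 6·m_2 + 2·m_3 = 6(Δ_2 - Δ_1) = 54
  2·m_2 + 10·m_3 + 3·m_4 = 6(Δ_3 - Δ_2) = -66
Clamped end conditions give two more equations: 2h_0·m_0 + h_0·m_1 = 6(Δ_0 - g'(0)) = -42 and h_3·m_3 + 2h_3·m_4 = 6(g'(9) - Δ_3) = -6.
Solving: m_0 = -854/99, m_1 = 322/99, m_2 = 1174/99, m_3 = -1010/99, m_4 = 406/99.
On [3, 4], g(x) = -3 - 167/33·(x - 3) + 161/99·(x - 3)² + 142/99·(x - 3)³.
With (x - 3) = 3/4: g(15/4) = -1857/352.

-5.2756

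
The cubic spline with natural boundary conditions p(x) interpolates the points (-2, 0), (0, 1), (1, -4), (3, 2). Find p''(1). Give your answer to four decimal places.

9.1714

Write M_i for p''(x_i). With h_i = 2, 1, 2 and divided differences Δ_i = 1/2, -5, 3, the continuity of p' gives the tridiagonal system
  2·M_0 + 6·M_1 + 1·M_2 = 6(Δ_1 - Δ_0) = -33
  1·M_1 + 6·M_2 + 2·M_3 = 6(Δ_2 - Δ_1) = 48
Natural end conditions: M_0 = M_3 = 0.
Solving the tridiagonal system: M_0 = 0, M_1 = -246/35, M_2 = 321/35, M_3 = 0.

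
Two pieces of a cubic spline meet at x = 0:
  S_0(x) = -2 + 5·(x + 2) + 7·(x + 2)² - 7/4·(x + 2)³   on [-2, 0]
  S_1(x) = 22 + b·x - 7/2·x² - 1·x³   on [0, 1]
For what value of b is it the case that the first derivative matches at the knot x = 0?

S_0'(x) = 5 + 14·(x + 2) - 21/4·(x + 2)², so S_0'(0) = 12. On the right, S_1'(0) = b, so b = 12.

12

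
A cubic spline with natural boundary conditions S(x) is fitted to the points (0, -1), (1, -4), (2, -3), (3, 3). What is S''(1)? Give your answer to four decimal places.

4.4000

Let M_i = S''(x_i). Step sizes h_i = 1, 1, 1; slopes of the chords Δ_i = (y_(i+1) - y_i)/h_i = -3, 1, 6.
  1·M_0 + 4·M_1 + 1·M_2 = 6(Δ_1 - Δ_0) = 24
  1·M_1 + 4·M_2 + 1·M_3 = 6(Δ_2 - Δ_1) = 30
Natural end conditions: M_0 = M_3 = 0.
Solving: M_0 = 0, M_1 = 22/5, M_2 = 32/5, M_3 = 0.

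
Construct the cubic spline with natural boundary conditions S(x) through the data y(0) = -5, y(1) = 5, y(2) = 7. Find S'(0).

Put M_i = S'' at the i-th knot. Here h = (1, 1) and Δ = (10, 2), so the interior equations h_(i-1)·M_(i-1) + 2(h_(i-1)+h_i)·M_i + h_i·M_(i+1) = 6(Δ_i − Δ_(i-1)) read
  1·M_0 + 4·M_1 + 1·M_2 = 6(Δ_1 - Δ_0) = -48
Natural end conditions: M_0 = M_2 = 0.
Solving: M_0 = 0, M_1 = -12, M_2 = 0.
On [0, 1], S'(x) = b_0 + 2c_0·x + 3d_0·x² with b_0 = Δ_0 - h_0(2M_0 + M_1)/6 = 12, c_0 = M_0/2 = 0, d_0 = (M_1 - M_0)/(6h_0) = -2. So S'(0) = 12.

12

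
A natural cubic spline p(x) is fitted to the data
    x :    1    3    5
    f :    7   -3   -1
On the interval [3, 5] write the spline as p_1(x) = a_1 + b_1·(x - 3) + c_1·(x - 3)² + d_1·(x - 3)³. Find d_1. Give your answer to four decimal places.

-0.3750

Let M_i = p''(x_i). Step sizes h_i = 2, 2; slopes of the chords Δ_i = (y_(i+1) - y_i)/h_i = -5, 1.
  2·M_0 + 8·M_1 + 2·M_2 = 6(Δ_1 - Δ_0) = 36
Natural end conditions: M_0 = M_2 = 0.
Forward elimination and back-substitution give M_0 = 0, M_1 = 9/2, M_2 = 0.
On [3, 5], with p_1(x) = a_1 + b_1·(x - 3) + c_1·(x - 3)² + d_1·(x - 3)³: c_1 = M_1/2 = 9/4, d_1 = (M_2 - M_1)/(6h_1) = -3/8, b_1 = Δ_1 - h_1(2M_1 + M_2)/6 = -2.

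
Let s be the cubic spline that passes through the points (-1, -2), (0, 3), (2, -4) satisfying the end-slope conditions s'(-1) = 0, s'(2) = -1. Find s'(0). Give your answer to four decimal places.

3.4167

Write M_i for s''(x_i). With h_i = 1, 2 and divided differences Δ_i = 5, -7/2, the continuity of s' gives the tridiagonal system
  1·M_0 + 6·M_1 + 2·M_2 = 6(Δ_1 - Δ_0) = -51
Clamped end conditions give two more equations: 2h_0·M_0 + h_0·M_1 = 6(Δ_0 - s'(-1)) = 30 and h_1·M_1 + 2h_1·M_2 = 6(s'(2) - Δ_1) = 15.
Forward elimination and back-substitution give M_0 = 139/6, M_1 = -49/3, M_2 = 143/12.
On [0, 2], s'(t) = b_1 + 2c_1·t + 3d_1·t² with b_1 = Δ_1 - h_1(2M_1 + M_2)/6 = 41/12, c_1 = M_1/2 = -49/6, d_1 = (M_2 - M_1)/(6h_1) = 113/48. So s'(0) = 41/12.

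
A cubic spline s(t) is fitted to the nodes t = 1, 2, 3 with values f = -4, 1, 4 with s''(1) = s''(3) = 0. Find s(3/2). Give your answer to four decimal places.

-1.3125

Write σ_i for s''(x_i). With h_i = 1, 1 and divided differences Δ_i = 5, 3, the continuity of s' gives the tridiagonal system
  1·σ_0 + 4·σ_1 + 1·σ_2 = 6(Δ_1 - Δ_0) = -12
Natural end conditions: σ_0 = σ_2 = 0.
Solving: σ_0 = 0, σ_1 = -3, σ_2 = 0.
On [1, 2], s(t) = -4 + 11/2·(t - 1) + 0·(t - 1)² - 1/2·(t - 1)³.
With (t - 1) = 1/2: s(3/2) = -21/16.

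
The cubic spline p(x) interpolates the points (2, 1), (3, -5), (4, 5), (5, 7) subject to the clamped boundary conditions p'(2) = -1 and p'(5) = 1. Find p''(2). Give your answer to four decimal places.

Let M_i = p''(x_i). Step sizes h_i = 1, 1, 1; slopes of the chords Δ_i = (y_(i+1) - y_i)/h_i = -6, 10, 2.
  1·M_0 + 4·M_1 + 1·M_2 = 6(Δ_1 - Δ_0) = 96
  1·M_1 + 4·M_2 + 1·M_3 = 6(Δ_2 - Δ_1) = -48
Clamped end conditions give two more equations: 2h_0·M_0 + h_0·M_1 = 6(Δ_0 - p'(2)) = -30 and h_2·M_2 + 2h_2·M_3 = 6(p'(5) - Δ_2) = -6.
Solving: M_0 = -514/15, M_1 = 578/15, M_2 = -358/15, M_3 = 134/15.

-34.2667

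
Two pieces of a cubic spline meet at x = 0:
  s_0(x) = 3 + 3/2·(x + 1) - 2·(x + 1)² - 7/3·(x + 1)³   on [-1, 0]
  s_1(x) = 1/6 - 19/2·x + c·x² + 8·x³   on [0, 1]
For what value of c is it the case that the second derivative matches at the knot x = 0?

s_0''(x) = -4 - 14·(x + 1), so s_0''(0) = -18. On the right, s_1''(0) = 2c, so c = -9.

-9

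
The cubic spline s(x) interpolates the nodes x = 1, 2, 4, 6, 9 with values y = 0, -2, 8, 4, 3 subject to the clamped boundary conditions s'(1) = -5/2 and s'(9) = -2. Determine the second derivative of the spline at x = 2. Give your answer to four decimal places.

Put M_i = s'' at the i-th knot. Here h = (1, 2, 2, 3) and Δ = (-2, 5, -2, -1/3), so the interior equations h_(i-1)·M_(i-1) + 2(h_(i-1)+h_i)·M_i + h_i·M_(i+1) = 6(Δ_i − Δ_(i-1)) read
  1·M_0 + 6·M_1 + 2·M_2 = 6(Δ_1 - Δ_0) = 42
  2·M_1 + 8·M_2 + 2·M_3 = 6(Δ_2 - Δ_1) = -42
  2·M_2 + 10·M_3 + 3·M_4 = 6(Δ_3 - Δ_2) = 10
Clamped end conditions give two more equations: 2h_0·M_0 + h_0·M_1 = 6(Δ_0 - s'(1)) = 3 and h_3·M_3 + 2h_3·M_4 = 6(s'(9) - Δ_3) = -10.
Forward elimination and back-substitution give M_0 = -201/53, M_1 = 561/53, M_2 = -939/106, M_3 = 204/53, M_4 = -571/159.

10.5849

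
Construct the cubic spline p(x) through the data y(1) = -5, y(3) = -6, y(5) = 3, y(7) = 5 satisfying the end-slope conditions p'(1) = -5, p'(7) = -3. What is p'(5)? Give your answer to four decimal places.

4.0667

With M_i denoting the second derivative at x_i, h_i = 2, 2, 2, and Δ_i = (y_(i+1) − y_i)/h_i = -1/2, 9/2, 1:
  2·M_0 + 8·M_1 + 2·M_2 = 6(Δ_1 - Δ_0) = 30
  2·M_1 + 8·M_2 + 2·M_3 = 6(Δ_2 - Δ_1) = -21
Clamped end conditions give two more equations: 2h_0·M_0 + h_0·M_1 = 6(Δ_0 - p'(1)) = 27 and h_2·M_2 + 2h_2·M_3 = 6(p'(7) - Δ_2) = -24.
Solving: M_0 = 79/15, M_1 = 89/30, M_2 = -32/15, M_3 = -74/15.
On [5, 7], p'(x) = b_2 + 2c_2·(x - 5) + 3d_2·(x - 5)² with b_2 = Δ_2 - h_2(2M_2 + M_3)/6 = 61/15, c_2 = M_2/2 = -16/15, d_2 = (M_3 - M_2)/(6h_2) = -7/30. So p'(5) = 61/15.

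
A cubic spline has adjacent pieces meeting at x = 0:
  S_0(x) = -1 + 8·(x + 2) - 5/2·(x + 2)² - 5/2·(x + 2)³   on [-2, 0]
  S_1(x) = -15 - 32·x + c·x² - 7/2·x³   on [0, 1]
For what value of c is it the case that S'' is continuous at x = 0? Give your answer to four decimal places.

-17.5000

S_0''(x) = -5 - 15·(x + 2), so S_0''(0) = -35. On the right, S_1''(0) = 2c, so c = -35/2.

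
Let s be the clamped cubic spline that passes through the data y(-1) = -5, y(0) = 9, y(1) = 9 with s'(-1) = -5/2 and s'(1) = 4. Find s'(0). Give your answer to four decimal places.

10.1250

Put σ_i = s'' at the i-th knot. Here h = (1, 1) and Δ = (14, 0), so the interior equations h_(i-1)·σ_(i-1) + 2(h_(i-1)+h_i)·σ_i + h_i·σ_(i+1) = 6(Δ_i − Δ_(i-1)) read
  1·σ_0 + 4·σ_1 + 1·σ_2 = 6(Δ_1 - Δ_0) = -84
Clamped end conditions give two more equations: 2h_0·σ_0 + h_0·σ_1 = 6(Δ_0 - s'(-1)) = 99 and h_1·σ_1 + 2h_1·σ_2 = 6(s'(1) - Δ_1) = 24.
Hence σ_0 = 295/4, σ_1 = -97/2, σ_2 = 145/4.
On [0, 1], s'(t) = b_1 + 2c_1·t + 3d_1·t² with b_1 = Δ_1 - h_1(2σ_1 + σ_2)/6 = 81/8, c_1 = σ_1/2 = -97/4, d_1 = (σ_2 - σ_1)/(6h_1) = 113/8. So s'(0) = 81/8.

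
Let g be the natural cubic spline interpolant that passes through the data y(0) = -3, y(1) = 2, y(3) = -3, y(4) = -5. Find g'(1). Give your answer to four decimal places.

2.1250

Let M_i = g''(x_i). Step sizes h_i = 1, 2, 1; slopes of the chords Δ_i = (y_(i+1) - y_i)/h_i = 5, -5/2, -2.
  1·M_0 + 6·M_1 + 2·M_2 = 6(Δ_1 - Δ_0) = -45
  2·M_1 + 6·M_2 + 1·M_3 = 6(Δ_2 - Δ_1) = 3
Natural end conditions: M_0 = M_3 = 0.
Hence M_0 = 0, M_1 = -69/8, M_2 = 27/8, M_3 = 0.
On [1, 3], g'(x) = b_1 + 2c_1·(x - 1) + 3d_1·(x - 1)² with b_1 = Δ_1 - h_1(2M_1 + M_2)/6 = 17/8, c_1 = M_1/2 = -69/16, d_1 = (M_2 - M_1)/(6h_1) = 1. So g'(1) = 17/8.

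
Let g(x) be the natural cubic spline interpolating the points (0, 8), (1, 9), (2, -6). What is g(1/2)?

10

With σ_i denoting the second derivative at x_i, h_i = 1, 1, and Δ_i = (y_(i+1) − y_i)/h_i = 1, -15:
  1·σ_0 + 4·σ_1 + 1·σ_2 = 6(Δ_1 - Δ_0) = -96
Natural end conditions: σ_0 = σ_2 = 0.
Hence σ_0 = 0, σ_1 = -24, σ_2 = 0.
On [0, 1], g(x) = 8 + 5·x + 0·x² - 4·x³.
With x = 1/2: g(1/2) = 10.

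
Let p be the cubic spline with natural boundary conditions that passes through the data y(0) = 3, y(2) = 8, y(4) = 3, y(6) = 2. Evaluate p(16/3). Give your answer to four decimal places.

1.8198

Write M_i for p''(x_i). With h_i = 2, 2, 2 and divided differences Δ_i = 5/2, -5/2, -1/2, the continuity of p' gives the tridiagonal system
  2·M_0 + 8·M_1 + 2·M_2 = 6(Δ_1 - Δ_0) = -30
  2·M_1 + 8·M_2 + 2·M_3 = 6(Δ_2 - Δ_1) = 12
Natural end conditions: M_0 = M_3 = 0.
Solving the tridiagonal system: M_0 = 0, M_1 = -22/5, M_2 = 13/5, M_3 = 0.
On [4, 6], p(t) = 3 - 67/30·(t - 4) + 13/10·(t - 4)² - 13/60·(t - 4)³.
With (t - 4) = 4/3: p(16/3) = 737/405.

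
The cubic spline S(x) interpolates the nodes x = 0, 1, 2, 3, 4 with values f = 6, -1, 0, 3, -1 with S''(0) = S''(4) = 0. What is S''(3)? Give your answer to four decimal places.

With σ_i denoting the second derivative at x_i, h_i = 1, 1, 1, 1, and Δ_i = (y_(i+1) − y_i)/h_i = -7, 1, 3, -4:
  1·σ_0 + 4·σ_1 + 1·σ_2 = 6(Δ_1 - Δ_0) = 48
  1·σ_1 + 4·σ_2 + 1·σ_3 = 6(Δ_2 - Δ_1) = 12
  1·σ_2 + 4·σ_3 + 1·σ_4 = 6(Δ_3 - Δ_2) = -42
Natural end conditions: σ_0 = σ_4 = 0.
Hence σ_0 = 0, σ_1 = 45/4, σ_2 = 3, σ_3 = -45/4, σ_4 = 0.

-11.2500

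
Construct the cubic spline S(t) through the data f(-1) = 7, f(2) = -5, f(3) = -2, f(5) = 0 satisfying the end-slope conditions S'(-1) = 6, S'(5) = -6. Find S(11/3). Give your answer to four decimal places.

Put m_i = S'' at the i-th knot. Here h = (3, 1, 2) and Δ = (-4, 3, 1), so the interior equations h_(i-1)·m_(i-1) + 2(h_(i-1)+h_i)·m_i + h_i·m_(i+1) = 6(Δ_i − Δ_(i-1)) read
  3·m_0 + 8·m_1 + 1·m_2 = 6(Δ_1 - Δ_0) = 42
  1·m_1 + 6·m_2 + 2·m_3 = 6(Δ_2 - Δ_1) = -12
Clamped end conditions give two more equations: 2h_0·m_0 + h_0·m_1 = 6(Δ_0 - S'(-1)) = -60 and h_2·m_2 + 2h_2·m_3 = 6(S'(5) - Δ_2) = -42.
Forward elimination and back-substitution give m_0 = -109/7, m_1 = 78/7, m_2 = -3/7, m_3 = -72/7.
On [3, 5], S(t) = -2 + 33/7·(t - 3) - 3/14·(t - 3)² - 23/28·(t - 3)³.
With (t - 3) = 2/3: S(11/3) = 152/189.

0.8042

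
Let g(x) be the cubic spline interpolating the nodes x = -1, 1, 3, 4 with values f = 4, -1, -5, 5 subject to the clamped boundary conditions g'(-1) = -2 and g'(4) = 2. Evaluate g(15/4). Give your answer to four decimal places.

Put m_i = g'' at the i-th knot. Here h = (2, 2, 1) and Δ = (-5/2, -2, 10), so the interior equations h_(i-1)·m_(i-1) + 2(h_(i-1)+h_i)·m_i + h_i·m_(i+1) = 6(Δ_i − Δ_(i-1)) read
  2·m_0 + 8·m_1 + 2·m_2 = 6(Δ_1 - Δ_0) = 3
  2·m_1 + 6·m_2 + 1·m_3 = 6(Δ_2 - Δ_1) = 72
Clamped end conditions give two more equations: 2h_0·m_0 + h_0·m_1 = 6(Δ_0 - g'(-1)) = -3 and h_2·m_2 + 2h_2·m_3 = 6(g'(4) - Δ_2) = -48.
Solving: m_0 = 77/46, m_1 = -223/46, m_2 = 442/23, m_3 = -773/23.
On [3, 4], g(x) = -5 + 423/46·(x - 3) + 221/23·(x - 3)² - 405/46·(x - 3)³.
With (x - 3) = 3/4: g(15/4) = 10561/2944.

3.5873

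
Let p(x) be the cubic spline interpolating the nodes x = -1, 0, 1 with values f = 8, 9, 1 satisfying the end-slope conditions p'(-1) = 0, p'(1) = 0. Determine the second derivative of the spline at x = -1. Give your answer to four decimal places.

16.5000

Let M_i = p''(x_i). Step sizes h_i = 1, 1; slopes of the chords Δ_i = (y_(i+1) - y_i)/h_i = 1, -8.
  1·M_0 + 4·M_1 + 1·M_2 = 6(Δ_1 - Δ_0) = -54
Clamped end conditions give two more equations: 2h_0·M_0 + h_0·M_1 = 6(Δ_0 - p'(-1)) = 6 and h_1·M_1 + 2h_1·M_2 = 6(p'(1) - Δ_1) = 48.
Solving the tridiagonal system: M_0 = 33/2, M_1 = -27, M_2 = 75/2.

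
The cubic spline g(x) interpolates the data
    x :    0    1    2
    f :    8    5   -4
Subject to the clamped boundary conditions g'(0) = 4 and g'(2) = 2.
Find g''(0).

With M_i denoting the second derivative at x_i, h_i = 1, 1, and Δ_i = (y_(i+1) − y_i)/h_i = -3, -9:
  1·M_0 + 4·M_1 + 1·M_2 = 6(Δ_1 - Δ_0) = -36
Clamped end conditions give two more equations: 2h_0·M_0 + h_0·M_1 = 6(Δ_0 - g'(0)) = -42 and h_1·M_1 + 2h_1·M_2 = 6(g'(2) - Δ_1) = 66.
Forward elimination and back-substitution give M_0 = -13, M_1 = -16, M_2 = 41.

-13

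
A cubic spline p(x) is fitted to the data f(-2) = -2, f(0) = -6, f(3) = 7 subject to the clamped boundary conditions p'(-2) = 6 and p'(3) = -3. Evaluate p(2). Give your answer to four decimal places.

4.8741

With M_i denoting the second derivative at x_i, h_i = 2, 3, and Δ_i = (y_(i+1) − y_i)/h_i = -2, 13/3:
  2·M_0 + 10·M_1 + 3·M_2 = 6(Δ_1 - Δ_0) = 38
Clamped end conditions give two more equations: 2h_0·M_0 + h_0·M_1 = 6(Δ_0 - p'(-2)) = -48 and h_1·M_1 + 2h_1·M_2 = 6(p'(3) - Δ_1) = -44.
Solving: M_0 = -88/5, M_1 = 56/5, M_2 = -194/15.
On [0, 3], p(x) = -6 - 2/5·x + 28/5·x² - 181/135·x³.
With x = 2: p(2) = 658/135.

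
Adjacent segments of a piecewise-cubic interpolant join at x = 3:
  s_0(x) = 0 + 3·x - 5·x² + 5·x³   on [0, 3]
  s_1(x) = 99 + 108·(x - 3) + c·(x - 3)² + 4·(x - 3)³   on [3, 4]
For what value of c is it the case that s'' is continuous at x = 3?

40

s_0''(x) = -10 + 30·x, so s_0''(3) = 80. On the right, s_1''(3) = 2c, so c = 40.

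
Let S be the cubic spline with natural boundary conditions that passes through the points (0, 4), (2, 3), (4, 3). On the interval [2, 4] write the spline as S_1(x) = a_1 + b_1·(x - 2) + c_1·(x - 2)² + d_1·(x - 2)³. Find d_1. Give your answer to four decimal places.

-0.0313

Write m_i for S''(x_i). With h_i = 2, 2 and divided differences Δ_i = -1/2, 0, the continuity of S' gives the tridiagonal system
  2·m_0 + 8·m_1 + 2·m_2 = 6(Δ_1 - Δ_0) = 3
Natural end conditions: m_0 = m_2 = 0.
Hence m_0 = 0, m_1 = 3/8, m_2 = 0.
On [2, 4], with S_1(x) = a_1 + b_1·(x - 2) + c_1·(x - 2)² + d_1·(x - 2)³: c_1 = m_1/2 = 3/16, d_1 = (m_2 - m_1)/(6h_1) = -1/32, b_1 = Δ_1 - h_1(2m_1 + m_2)/6 = -1/4.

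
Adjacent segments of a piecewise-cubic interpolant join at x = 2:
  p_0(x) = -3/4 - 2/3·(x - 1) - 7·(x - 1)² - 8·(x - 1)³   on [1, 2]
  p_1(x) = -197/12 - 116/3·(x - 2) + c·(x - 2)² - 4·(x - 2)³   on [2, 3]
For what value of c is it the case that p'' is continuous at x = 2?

p_0''(x) = -14 - 48·(x - 1), so p_0''(2) = -62. On the right, p_1''(2) = 2c, so c = -31.

-31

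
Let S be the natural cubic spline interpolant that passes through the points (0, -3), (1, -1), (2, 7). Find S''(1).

Let M_i = S''(x_i). Step sizes h_i = 1, 1; slopes of the chords Δ_i = (y_(i+1) - y_i)/h_i = 2, 8.
  1·M_0 + 4·M_1 + 1·M_2 = 6(Δ_1 - Δ_0) = 36
Natural end conditions: M_0 = M_2 = 0.
Hence M_0 = 0, M_1 = 9, M_2 = 0.

9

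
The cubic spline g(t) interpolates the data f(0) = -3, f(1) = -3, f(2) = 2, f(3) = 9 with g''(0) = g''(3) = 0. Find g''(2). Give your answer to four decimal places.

1.2000

With m_i denoting the second derivative at x_i, h_i = 1, 1, 1, and Δ_i = (y_(i+1) − y_i)/h_i = 0, 5, 7:
  1·m_0 + 4·m_1 + 1·m_2 = 6(Δ_1 - Δ_0) = 30
  1·m_1 + 4·m_2 + 1·m_3 = 6(Δ_2 - Δ_1) = 12
Natural end conditions: m_0 = m_3 = 0.
Forward elimination and back-substitution give m_0 = 0, m_1 = 36/5, m_2 = 6/5, m_3 = 0.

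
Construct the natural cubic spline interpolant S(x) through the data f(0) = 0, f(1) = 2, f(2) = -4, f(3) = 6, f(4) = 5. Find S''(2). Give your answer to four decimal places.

Put M_i = S'' at the i-th knot. Here h = (1, 1, 1, 1) and Δ = (2, -6, 10, -1), so the interior equations h_(i-1)·M_(i-1) + 2(h_(i-1)+h_i)·M_i + h_i·M_(i+1) = 6(Δ_i − Δ_(i-1)) read
  1·M_0 + 4·M_1 + 1·M_2 = 6(Δ_1 - Δ_0) = -48
  1·M_1 + 4·M_2 + 1·M_3 = 6(Δ_2 - Δ_1) = 96
  1·M_2 + 4·M_3 + 1·M_4 = 6(Δ_3 - Δ_2) = -66
Natural end conditions: M_0 = M_4 = 0.
Solving: M_0 = 0, M_1 = -585/28, M_2 = 249/7, M_3 = -711/28, M_4 = 0.

35.5714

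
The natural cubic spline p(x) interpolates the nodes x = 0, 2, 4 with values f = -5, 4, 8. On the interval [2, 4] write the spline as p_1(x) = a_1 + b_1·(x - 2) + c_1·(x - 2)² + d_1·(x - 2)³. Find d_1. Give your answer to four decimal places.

0.1563

With M_i denoting the second derivative at x_i, h_i = 2, 2, and Δ_i = (y_(i+1) − y_i)/h_i = 9/2, 2:
  2·M_0 + 8·M_1 + 2·M_2 = 6(Δ_1 - Δ_0) = -15
Natural end conditions: M_0 = M_2 = 0.
Hence M_0 = 0, M_1 = -15/8, M_2 = 0.
On [2, 4], with p_1(x) = a_1 + b_1·(x - 2) + c_1·(x - 2)² + d_1·(x - 2)³: c_1 = M_1/2 = -15/16, d_1 = (M_2 - M_1)/(6h_1) = 5/32, b_1 = Δ_1 - h_1(2M_1 + M_2)/6 = 13/4.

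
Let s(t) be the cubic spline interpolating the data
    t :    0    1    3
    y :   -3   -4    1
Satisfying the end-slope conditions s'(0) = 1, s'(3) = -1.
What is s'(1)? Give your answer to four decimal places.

0.0833

Put M_i = s'' at the i-th knot. Here h = (1, 2) and Δ = (-1, 5/2), so the interior equations h_(i-1)·M_(i-1) + 2(h_(i-1)+h_i)·M_i + h_i·M_(i+1) = 6(Δ_i − Δ_(i-1)) read
  1·M_0 + 6·M_1 + 2·M_2 = 6(Δ_1 - Δ_0) = 21
Clamped end conditions give two more equations: 2h_0·M_0 + h_0·M_1 = 6(Δ_0 - s'(0)) = -12 and h_1·M_1 + 2h_1·M_2 = 6(s'(3) - Δ_1) = -21.
Hence M_0 = -61/6, M_1 = 25/3, M_2 = -113/12.
On [1, 3], s'(t) = b_1 + 2c_1·(t - 1) + 3d_1·(t - 1)² with b_1 = Δ_1 - h_1(2M_1 + M_2)/6 = 1/12, c_1 = M_1/2 = 25/6, d_1 = (M_2 - M_1)/(6h_1) = -71/48. So s'(1) = 1/12.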